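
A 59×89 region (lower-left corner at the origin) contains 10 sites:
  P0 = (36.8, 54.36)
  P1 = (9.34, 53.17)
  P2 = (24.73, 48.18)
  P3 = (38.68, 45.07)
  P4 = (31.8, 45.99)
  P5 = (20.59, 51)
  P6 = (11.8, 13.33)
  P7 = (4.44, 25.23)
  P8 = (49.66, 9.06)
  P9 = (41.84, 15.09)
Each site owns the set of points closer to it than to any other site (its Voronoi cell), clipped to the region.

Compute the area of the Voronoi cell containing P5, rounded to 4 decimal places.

1. box [0,59]×[0,89]: [(0, 0) (59, 0) (59, 89) (0, 89)]
2. ⊥bis P5·P0 via (28.695,52.68): [(0, 0) (39.6145, 0) (21.1666, 89) (0, 89)]  |A|=2704.7586
3. ⊥bis P5·P1 via (14.965,52.085): [(4.9184, 0) (39.6145, 0) (21.6426, 86.7038)]  |A|=1504.1411
4. ⊥bis P5·P2 via (22.66,49.59): [(11.2538, 32.8447) (27.7781, 57.1037) (21.6426, 86.7038)]  |A|=318.9803
5. ⊥bis P5·P3 via (29.635,48.035): [(11.2538, 32.8447) (27.7781, 57.1037) (21.6426, 86.7038)]  |A|=318.9803
6. ⊥bis P5·P4 via (26.195,48.495): [(11.2538, 32.8447) (27.7781, 57.1037) (21.6426, 86.7038)]  |A|=318.9803
7. ⊥bis P5·P6 via (16.195,32.165): [(11.3411, 33.2976) (11.532, 33.2531) (27.7781, 57.1037) (21.6426, 86.7038)]  |A|=318.9352
8. ⊥bis P5·P7 via (12.515,38.115): [(12.2967, 38.2518) (14.147, 37.0922) (27.7781, 57.1037) (21.6426, 86.7038)]  |A|=313.3732
9. ⊥bis P5·P8 via (35.125,30.03): [(12.2967, 38.2518) (14.147, 37.0922) (27.7781, 57.1037) (21.6426, 86.7038)]  |A|=313.3732
10. ⊥bis P5·P9 via (31.215,33.045): [(12.2967, 38.2518) (14.147, 37.0922) (27.7781, 57.1037) (21.6426, 86.7038)]  |A|=313.3732
11. canonical 4-gon: [(12.2967, 38.2518) (14.147, 37.0922) (27.7781, 57.1037) (21.6426, 86.7038)]
12. shoelace: 313.3732

Area of P5's cell: 313.3732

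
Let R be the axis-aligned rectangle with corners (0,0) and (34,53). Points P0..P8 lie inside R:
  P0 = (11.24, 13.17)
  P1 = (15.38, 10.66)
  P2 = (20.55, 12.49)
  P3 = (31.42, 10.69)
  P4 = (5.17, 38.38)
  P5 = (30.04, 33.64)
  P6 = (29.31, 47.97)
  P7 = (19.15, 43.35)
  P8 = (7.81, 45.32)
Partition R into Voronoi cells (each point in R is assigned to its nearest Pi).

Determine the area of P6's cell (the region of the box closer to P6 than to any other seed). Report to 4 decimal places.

Area of P6's cell: 125.8197

1. box [0,34]×[0,53]: [(0, 0) (34, 0) (34, 53) (0, 53)]
2. ⊥bis P6·P0 via (20.275,30.57): [(0, 41.0979) (34, 23.4433) (34, 53) (0, 53)]  |A|=704.8012
3. ⊥bis P6·P1 via (22.345,29.315): [(0, 41.0979) (23.5798, 28.854) (34, 24.9635) (34, 53) (0, 53)]  |A|=696.8805
4. ⊥bis P6·P2 via (24.93,30.23): [(0, 41.0979) (17.3034, 32.113) (34, 27.9906) (34, 53) (0, 53)]  |A|=666.8385
5. ⊥bis P6·P3 via (30.365,29.33): [(0, 41.0979) (17.3034, 32.113) (28.909, 29.2476) (34, 29.5357) (34, 53) (0, 53)]  |A|=662.9054
6. ⊥bis P6·P4 via (17.24,43.175): [(22.1056, 30.9273) (28.909, 29.2476) (34, 29.5357) (34, 53) (13.3369, 53)]  |A|=372.8481
7. ⊥bis P6·P5 via (29.675,40.805): [(18.4095, 40.2311) (34, 41.0253) (34, 53) (13.3369, 53)]  |A|=225.2682
8. ⊥bis P6·P7 via (24.23,45.66): [(26.511, 40.6438) (34, 41.0253) (34, 53) (20.8923, 53)]  |A|=125.8197
9. ⊥bis P6·P8 via (18.56,46.645): [(26.511, 40.6438) (34, 41.0253) (34, 53) (20.8923, 53)]  |A|=125.8197
10. canonical 4-gon: [(26.511, 40.6438) (34, 41.0253) (34, 53) (20.8923, 53)]
11. shoelace: 125.8197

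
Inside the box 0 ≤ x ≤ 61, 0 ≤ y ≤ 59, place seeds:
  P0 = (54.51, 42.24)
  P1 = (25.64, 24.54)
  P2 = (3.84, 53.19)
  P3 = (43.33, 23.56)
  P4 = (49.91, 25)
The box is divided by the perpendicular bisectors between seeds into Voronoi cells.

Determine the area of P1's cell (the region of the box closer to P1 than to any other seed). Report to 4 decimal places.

Area of P1's cell: 1371.4810

1. box [0,61]×[0,59]: [(0, 0) (61, 0) (61, 59) (0, 59)]
2. ⊥bis P1·P0 via (40.075,33.39): [(0, 0) (60.5462, 0) (24.3737, 59) (0, 59)]  |A|=2505.136
3. ⊥bis P1·P2 via (14.74,38.865): [(0, 27.6492) (0, 0) (60.5462, 0) (29.7268, 50.2686)]  |A|=1932.748
4. ⊥bis P1·P3 via (34.485,24.05): [(0, 27.6492) (0, 0) (33.1527, 0) (35.4228, 40.9781) (29.7268, 50.2686)]  |A|=1371.481
5. ⊥bis P1·P4 via (37.775,24.77): [(0, 27.6492) (0, 0) (33.1527, 0) (35.4228, 40.9781) (29.7268, 50.2686)]  |A|=1371.481
6. canonical 5-gon: [(0, 27.6492) (0, 0) (33.1527, 0) (35.4228, 40.9781) (29.7268, 50.2686)]
7. shoelace: 1371.481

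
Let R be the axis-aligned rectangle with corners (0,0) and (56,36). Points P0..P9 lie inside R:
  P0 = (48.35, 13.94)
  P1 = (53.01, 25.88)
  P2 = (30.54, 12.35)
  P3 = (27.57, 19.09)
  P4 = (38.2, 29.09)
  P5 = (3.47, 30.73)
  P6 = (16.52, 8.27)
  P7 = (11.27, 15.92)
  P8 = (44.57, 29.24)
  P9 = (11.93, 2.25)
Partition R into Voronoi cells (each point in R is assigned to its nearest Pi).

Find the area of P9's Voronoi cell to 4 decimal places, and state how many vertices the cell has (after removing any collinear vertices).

Area of P9's cell: 134.6649 (4 vertices)

1. box [0,56]×[0,36]: [(0, 0) (56, 0) (56, 36) (0, 36)]
2. ⊥bis P9·P0 via (30.14,8.095): [(0, 0) (32.7383, 0) (21.1831, 36) (0, 36)]  |A|=970.5858
3. ⊥bis P9·P1 via (32.47,14.065): [(0, 0) (32.7383, 0) (22.8629, 30.7666) (19.8526, 36) (0, 36)]  |A|=967.1042
4. ⊥bis P9·P2 via (21.235,7.3): [(0, 0) (25.1968, 0) (5.659, 36) (0, 36)]  |A|=555.4047
5. ⊥bis P9·P3 via (19.75,10.67): [(0, 29.0126) (0, 0) (25.1968, 0) (19.0565, 11.3141)]  |A|=418.9792
6. ⊥bis P9·P4 via (25.065,15.67): [(0, 29.0126) (0, 0) (25.1968, 0) (19.0565, 11.3141)]  |A|=418.9792
7. ⊥bis P9·P5 via (7.7,16.49): [(12.0819, 17.7917) (0, 14.2027) (0, 0) (25.1968, 0) (19.0565, 11.3141)]  |A|=329.5129
8. ⊥bis P9·P6 via (14.225,5.26): [(1.7964, 14.7363) (0, 14.2027) (0, 0) (21.1237, 0)]  |A|=168.3997
9. ⊥bis P9·P7 via (11.6,9.085): [(9.3508, 8.9764) (0, 8.5249) (0, 0) (21.1237, 0)]  |A|=134.6649
10. ⊥bis P9·P8 via (28.25,15.745): [(9.3508, 8.9764) (0, 8.5249) (0, 0) (21.1237, 0)]  |A|=134.6649
11. canonical 4-gon: [(9.3508, 8.9764) (0, 8.5249) (0, 0) (21.1237, 0)]
12. shoelace: 134.6649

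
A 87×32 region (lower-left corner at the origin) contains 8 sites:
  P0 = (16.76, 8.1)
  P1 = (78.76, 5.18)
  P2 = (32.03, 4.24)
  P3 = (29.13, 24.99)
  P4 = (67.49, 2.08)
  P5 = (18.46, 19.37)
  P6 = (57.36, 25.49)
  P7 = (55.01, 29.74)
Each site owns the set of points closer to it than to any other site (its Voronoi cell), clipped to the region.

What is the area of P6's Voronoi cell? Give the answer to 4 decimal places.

Area of P6's cell: 497.0107

1. box [0,87]×[0,32]: [(0, 0) (87, 0) (87, 32) (0, 32)]
2. ⊥bis P6·P0 via (37.06,16.795): [(44.2537, 0) (87, 0) (87, 32) (30.5473, 32)]  |A|=1587.1834
3. ⊥bis P6·P1 via (68.06,15.335): [(44.2537, 0) (53.5061, 0) (83.8762, 32) (30.5473, 32)]  |A|=1001.2995
4. ⊥bis P6·P2 via (44.695,14.865): [(30.7844, 31.4464) (55.4486, 2.0467) (83.8762, 32) (30.5473, 32)]  |A|=802.0281
5. ⊥bis P6·P3 via (43.245,25.24): [(43.4014, 16.4069) (55.4486, 2.0467) (83.8762, 32) (43.1253, 32)]  |A|=702.2542
6. ⊥bis P6·P4 via (62.425,13.785): [(43.4014, 16.4069) (50.0819, 8.4439) (69.4907, 16.8425) (83.8762, 32) (43.1253, 32)]  |A|=617.6374
7. ⊥bis P6·P5 via (37.91,22.43): [(43.4014, 16.4069) (50.0819, 8.4439) (69.4907, 16.8425) (83.8762, 32) (43.1253, 32)]  |A|=617.6374
8. ⊥bis P6·P7 via (56.185,27.615): [(43.3288, 20.5063) (43.4014, 16.4069) (50.0819, 8.4439) (69.4907, 16.8425) (83.8762, 32) (64.1153, 32)]  |A|=497.0107
9. canonical 6-gon: [(43.3288, 20.5063) (43.4014, 16.4069) (50.0819, 8.4439) (69.4907, 16.8425) (83.8762, 32) (64.1153, 32)]
10. shoelace: 497.0107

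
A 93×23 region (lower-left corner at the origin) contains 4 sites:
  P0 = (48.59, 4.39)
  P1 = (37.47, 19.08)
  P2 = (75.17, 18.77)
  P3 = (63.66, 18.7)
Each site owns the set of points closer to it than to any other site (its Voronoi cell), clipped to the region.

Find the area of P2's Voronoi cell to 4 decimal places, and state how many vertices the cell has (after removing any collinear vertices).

Area of P2's cell: 541.4430 (4 vertices)

1. box [0,93]×[0,23]: [(0, 0) (93, 0) (93, 23) (0, 23)]
2. ⊥bis P2·P0 via (61.88,11.58): [(68.1449, 0) (93, 0) (93, 23) (55.7017, 23)]  |A|=714.7645
3. ⊥bis P2·P1 via (56.32,18.925): [(56.3437, 21.8132) (68.1449, 0) (93, 0) (93, 23) (56.3535, 23)]  |A|=714.3778
4. ⊥bis P2·P3 via (69.415,18.735): [(69.5289, 0) (93, 0) (93, 23) (69.3891, 23)]  |A|=541.443
5. canonical 4-gon: [(69.5289, 0) (93, 0) (93, 23) (69.3891, 23)]
6. shoelace: 541.443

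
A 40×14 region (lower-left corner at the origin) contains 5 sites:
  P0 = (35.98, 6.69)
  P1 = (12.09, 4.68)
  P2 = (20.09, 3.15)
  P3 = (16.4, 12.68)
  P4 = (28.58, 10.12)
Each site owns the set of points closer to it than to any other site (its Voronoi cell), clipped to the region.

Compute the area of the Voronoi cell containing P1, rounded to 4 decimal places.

Area of P1's cell: 188.0281

1. box [0,40]×[0,14]: [(0, 0) (40, 0) (40, 14) (0, 14)]
2. ⊥bis P1·P0 via (24.035,5.685): [(0, 0) (24.5133, 0) (23.3354, 14) (0, 14)]  |A|=334.9411
3. ⊥bis P1·P2 via (16.09,3.915): [(0, 0) (15.3413, 0) (18.0188, 14) (0, 14)]  |A|=233.5201
4. ⊥bis P1·P3 via (14.245,8.68): [(0, 0) (15.3413, 0) (16.7438, 7.3338) (4.3703, 14) (0, 14)]  |A|=188.0281
5. ⊥bis P1·P4 via (20.335,7.4): [(0, 0) (15.3413, 0) (16.7438, 7.3338) (4.3703, 14) (0, 14)]  |A|=188.0281
6. canonical 5-gon: [(0, 0) (15.3413, 0) (16.7438, 7.3338) (4.3703, 14) (0, 14)]
7. shoelace: 188.0281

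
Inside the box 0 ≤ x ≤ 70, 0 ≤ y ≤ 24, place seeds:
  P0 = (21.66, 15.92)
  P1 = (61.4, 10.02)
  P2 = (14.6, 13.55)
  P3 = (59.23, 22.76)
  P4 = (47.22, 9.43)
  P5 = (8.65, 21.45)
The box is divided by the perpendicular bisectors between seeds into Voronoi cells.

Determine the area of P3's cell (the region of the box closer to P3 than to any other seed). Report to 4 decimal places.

Area of P3's cell: 158.2402

1. box [0,70]×[0,24]: [(0, 0) (70, 0) (70, 24) (0, 24)]
2. ⊥bis P3·P0 via (40.445,19.34): [(43.966, 0) (70, 0) (70, 24) (39.5966, 24)]  |A|=677.2483
3. ⊥bis P3·P1 via (60.315,16.39): [(41.5636, 13.1961) (70, 18.0396) (70, 24) (39.5966, 24)]  |A|=248.9837
4. ⊥bis P3·P2 via (36.915,18.155): [(41.5636, 13.1961) (70, 18.0396) (70, 24) (39.5966, 24)]  |A|=248.9837
5. ⊥bis P3·P4 via (53.225,16.095): [(54.0769, 15.3275) (70, 18.0396) (70, 24) (44.4512, 24)]  |A|=158.2402
6. ⊥bis P3·P5 via (33.94,22.105): [(54.0769, 15.3275) (70, 18.0396) (70, 24) (44.4512, 24)]  |A|=158.2402
7. canonical 4-gon: [(54.0769, 15.3275) (70, 18.0396) (70, 24) (44.4512, 24)]
8. shoelace: 158.2402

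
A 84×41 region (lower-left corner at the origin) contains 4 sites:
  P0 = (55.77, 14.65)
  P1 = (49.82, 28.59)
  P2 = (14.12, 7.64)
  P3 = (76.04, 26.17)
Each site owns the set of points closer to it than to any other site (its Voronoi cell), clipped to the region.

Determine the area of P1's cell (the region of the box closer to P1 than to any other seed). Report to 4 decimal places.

Area of P1's cell: 825.9673

1. box [0,84]×[0,41]: [(0, 0) (84, 0) (84, 41) (0, 41)]
2. ⊥bis P1·P0 via (52.795,21.62): [(0, 0) (2.1424, 0) (84, 34.9392) (84, 41) (0, 41)]  |A|=2013.9807
3. ⊥bis P1·P2 via (31.97,18.115): [(34.4965, 13.8097) (84, 34.9392) (84, 41) (18.5403, 41)]  |A|=1039.9507
4. ⊥bis P1·P3 via (62.93,27.38): [(34.4965, 13.8097) (62.7922, 25.8871) (64.1871, 41) (18.5403, 41)]  |A|=825.9673
5. canonical 4-gon: [(34.4965, 13.8097) (62.7922, 25.8871) (64.1871, 41) (18.5403, 41)]
6. shoelace: 825.9673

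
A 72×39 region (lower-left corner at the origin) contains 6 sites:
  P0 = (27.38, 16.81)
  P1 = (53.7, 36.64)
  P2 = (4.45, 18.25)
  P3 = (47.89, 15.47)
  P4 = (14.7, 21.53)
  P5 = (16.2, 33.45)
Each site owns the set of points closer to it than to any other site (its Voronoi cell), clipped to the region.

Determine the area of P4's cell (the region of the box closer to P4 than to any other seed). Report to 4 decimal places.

1. box [0,72]×[0,39]: [(0, 0) (72, 0) (72, 39) (0, 39)]
2. ⊥bis P4·P0 via (21.04,19.17): [(0, 0) (13.9042, 0) (28.4215, 39) (0, 39)]  |A|=825.3507
3. ⊥bis P4·P1 via (34.2,29.085): [(0, 0) (13.9042, 0) (28.4215, 39) (0, 39)]  |A|=825.3507
4. ⊥bis P4·P2 via (9.575,19.89): [(14.9988, 2.9407) (28.4215, 39) (3.4598, 39)]  |A|=450.0516
5. ⊥bis P4·P3 via (31.295,18.5): [(14.9988, 2.9407) (28.4215, 39) (3.4598, 39)]  |A|=450.0516
6. ⊥bis P4·P5 via (15.45,27.49): [(6.7945, 28.5792) (14.9988, 2.9407) (23.7483, 26.4457)]  |A|=208.5845
7. canonical 3-gon: [(6.7945, 28.5792) (14.9988, 2.9407) (23.7483, 26.4457)]
8. shoelace: 208.5845

Area of P4's cell: 208.5845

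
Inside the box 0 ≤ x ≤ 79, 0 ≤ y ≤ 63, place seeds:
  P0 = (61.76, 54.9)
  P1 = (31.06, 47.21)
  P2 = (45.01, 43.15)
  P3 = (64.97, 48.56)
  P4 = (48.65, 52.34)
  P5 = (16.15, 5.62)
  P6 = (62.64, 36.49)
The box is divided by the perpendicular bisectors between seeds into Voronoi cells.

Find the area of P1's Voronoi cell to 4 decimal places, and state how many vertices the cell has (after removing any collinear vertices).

1. box [0,79]×[0,63]: [(0, 0) (79, 0) (79, 63) (0, 63)]
2. ⊥bis P1·P0 via (46.41,51.055): [(0, 0) (59.1987, 0) (43.4179, 63) (0, 63)]  |A|=3232.4232
3. ⊥bis P1·P2 via (38.035,45.18): [(0, 0) (24.8858, 0) (43.2213, 63) (0, 63)]  |A|=2145.3756
4. ⊥bis P1·P3 via (48.015,47.885): [(0, 0) (24.8858, 0) (43.2213, 63) (0, 63)]  |A|=2145.3756
5. ⊥bis P1·P4 via (39.855,49.775): [(0, 0) (24.8858, 0) (39.6134, 50.6034) (35.998, 63) (0, 63)]  |A|=2100.6033
6. ⊥bis P1·P5 via (23.605,26.415): [(0, 34.8774) (31.7263, 23.5035) (39.6134, 50.6034) (35.998, 63) (0, 63)]  |A|=1254.8859
7. ⊥bis P1·P6 via (46.85,41.85): [(0, 34.8774) (31.7263, 23.5035) (39.6134, 50.6034) (35.998, 63) (0, 63)]  |A|=1254.8859
8. canonical 5-gon: [(0, 34.8774) (31.7263, 23.5035) (39.6134, 50.6034) (35.998, 63) (0, 63)]
9. shoelace: 1254.8859

Area of P1's cell: 1254.8859 (5 vertices)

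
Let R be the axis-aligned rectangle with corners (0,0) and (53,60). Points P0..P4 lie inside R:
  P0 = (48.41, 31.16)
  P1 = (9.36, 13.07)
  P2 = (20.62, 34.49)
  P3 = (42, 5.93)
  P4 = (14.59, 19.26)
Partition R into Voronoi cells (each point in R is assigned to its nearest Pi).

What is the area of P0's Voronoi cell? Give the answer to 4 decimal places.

1. box [0,53]×[0,60]: [(0, 0) (53, 0) (53, 60) (0, 60)]
2. ⊥bis P0·P1 via (28.885,22.115): [(39.1298, 0) (53, 0) (53, 60) (11.3347, 60)]  |A|=1666.0646
3. ⊥bis P0·P2 via (34.515,32.825): [(32.3384, 14.6604) (39.1298, 0) (53, 0) (53, 60) (37.7713, 60)]  |A|=1066.7512
4. ⊥bis P0·P3 via (45.205,18.545): [(33.1702, 21.6026) (53, 16.5646) (53, 60) (37.7713, 60)]  |A|=723.0281
5. ⊥bis P0·P4 via (31.5,25.21): [(33.1702, 21.6026) (53, 16.5646) (53, 60) (37.7713, 60)]  |A|=723.0281
6. canonical 4-gon: [(33.1702, 21.6026) (53, 16.5646) (53, 60) (37.7713, 60)]
7. shoelace: 723.0281

Area of P0's cell: 723.0281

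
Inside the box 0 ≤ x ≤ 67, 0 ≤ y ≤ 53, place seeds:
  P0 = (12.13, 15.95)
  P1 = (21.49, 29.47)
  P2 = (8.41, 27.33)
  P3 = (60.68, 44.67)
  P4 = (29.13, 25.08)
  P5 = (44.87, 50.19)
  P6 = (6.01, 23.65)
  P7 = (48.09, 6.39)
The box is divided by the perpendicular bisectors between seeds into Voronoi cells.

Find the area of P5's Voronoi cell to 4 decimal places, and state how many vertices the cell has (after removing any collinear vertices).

1. box [0,67]×[0,53]: [(0, 0) (67, 0) (67, 53) (0, 53)]
2. ⊥bis P5·P0 via (28.5,33.07): [(63.0851, 0) (67, 0) (67, 53) (7.6569, 53)]  |A|=1676.3366
3. ⊥bis P5·P1 via (33.18,39.83): [(67, 1.6682) (67, 53) (21.5084, 53)]  |A|=1167.5823
4. ⊥bis P5·P2 via (26.64,38.76): [(67, 1.6682) (67, 53) (21.5084, 53)]  |A|=1167.5823
5. ⊥bis P5·P3 via (52.775,47.43): [(45.3334, 26.1163) (54.7197, 53) (21.5084, 53)]  |A|=446.4214
6. ⊥bis P5·P4 via (37,37.635): [(32.7822, 40.2789) (47.1366, 31.2809) (54.7197, 53) (21.5084, 53)]  |A|=401.2413
7. ⊥bis P5·P6 via (25.44,36.92): [(32.7822, 40.2789) (47.1366, 31.2809) (54.7197, 53) (21.5084, 53)]  |A|=401.2413
8. ⊥bis P5·P7 via (46.48,28.29): [(32.7822, 40.2789) (47.1366, 31.2809) (54.7197, 53) (21.5084, 53)]  |A|=401.2413
9. canonical 4-gon: [(32.7822, 40.2789) (47.1366, 31.2809) (54.7197, 53) (21.5084, 53)]
10. shoelace: 401.2413

Area of P5's cell: 401.2413 (4 vertices)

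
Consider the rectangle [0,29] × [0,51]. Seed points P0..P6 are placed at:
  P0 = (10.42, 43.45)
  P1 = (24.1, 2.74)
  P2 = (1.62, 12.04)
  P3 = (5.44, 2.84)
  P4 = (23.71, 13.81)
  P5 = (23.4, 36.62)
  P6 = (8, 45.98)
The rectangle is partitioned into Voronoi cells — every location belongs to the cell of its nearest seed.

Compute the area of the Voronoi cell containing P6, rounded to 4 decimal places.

Area of P6's cell: 119.1013

1. box [0,29]×[0,51]: [(0, 0) (29, 0) (29, 51) (0, 51)]
2. ⊥bis P6·P0 via (9.21,44.715): [(0, 35.9054) (15.7807, 51) (0, 51)]  |A|=119.1013
3. ⊥bis P6·P1 via (16.05,24.36): [(0, 35.9054) (15.7807, 51) (0, 51)]  |A|=119.1013
4. ⊥bis P6·P2 via (4.81,29.01): [(0, 35.9054) (15.7807, 51) (0, 51)]  |A|=119.1013
5. ⊥bis P6·P3 via (6.72,24.41): [(0, 35.9054) (15.7807, 51) (0, 51)]  |A|=119.1013
6. ⊥bis P6·P4 via (15.855,29.895): [(0, 35.9054) (15.7807, 51) (0, 51)]  |A|=119.1013
7. ⊥bis P6·P5 via (15.7,41.3): [(0, 35.9054) (15.7807, 51) (0, 51)]  |A|=119.1013
8. canonical 3-gon: [(0, 35.9054) (15.7807, 51) (0, 51)]
9. shoelace: 119.1013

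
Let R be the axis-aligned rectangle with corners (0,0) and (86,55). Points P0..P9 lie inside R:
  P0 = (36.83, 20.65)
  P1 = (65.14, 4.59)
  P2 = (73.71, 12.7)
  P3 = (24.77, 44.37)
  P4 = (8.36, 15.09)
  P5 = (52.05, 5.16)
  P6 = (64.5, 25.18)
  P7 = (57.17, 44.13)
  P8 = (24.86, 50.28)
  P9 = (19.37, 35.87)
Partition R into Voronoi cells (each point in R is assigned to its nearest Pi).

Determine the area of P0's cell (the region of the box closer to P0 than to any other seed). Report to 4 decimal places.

1. box [0,86]×[0,55]: [(0, 0) (86, 0) (86, 55) (0, 55)]
2. ⊥bis P0·P1 via (50.985,12.62): [(0, 0) (43.8258, 0) (75.0268, 55) (0, 55)]  |A|=3268.4457
3. ⊥bis P0·P2 via (55.27,16.675): [(0, 0) (43.8258, 0) (56.4863, 22.3176) (63.5315, 55) (0, 55)]  |A|=3080.5986
4. ⊥bis P0·P3 via (30.8,32.51): [(0, 16.8503) (0, 0) (43.8258, 0) (56.4863, 22.3176) (62.1156, 48.4319)]  |A|=1687.1105
5. ⊥bis P0·P4 via (22.595,17.87): [(20.7353, 27.3928) (26.0849, 0) (43.8258, 0) (56.4863, 22.3176) (62.1156, 48.4319)]  |A|=1155.144
6. ⊥bis P0·P5 via (44.44,12.905): [(20.7353, 27.3928) (26.0849, 0) (31.3061, 0) (57.1492, 25.3927) (62.1156, 48.4319)]  |A|=984.1198
7. ⊥bis P0·P6 via (50.665,22.915): [(47.6884, 41.0966) (20.7353, 27.3928) (26.0849, 0) (31.3061, 0) (51.2141, 19.561)]  |A|=761.9505
8. ⊥bis P0·P7 via (47,32.39): [(49.4631, 30.2563) (40.9212, 37.6559) (20.7353, 27.3928) (26.0849, 0) (31.3061, 0) (51.2141, 19.561)]  |A|=722.2178
9. ⊥bis P0·P8 via (30.845,35.465): [(49.4631, 30.2563) (40.9212, 37.6559) (20.7353, 27.3928) (26.0849, 0) (31.3061, 0) (51.2141, 19.561)]  |A|=722.2178
10. ⊥bis P0·P9 via (28.1,28.26): [(49.4631, 30.2563) (40.9212, 37.6559) (32.6045, 33.4275) (21.9449, 21.199) (26.0849, 0) (31.3061, 0) (51.2141, 19.561)]  |A|=681.8102
11. canonical 7-gon: [(49.4631, 30.2563) (40.9212, 37.6559) (32.6045, 33.4275) (21.9449, 21.199) (26.0849, 0) (31.3061, 0) (51.2141, 19.561)]
12. shoelace: 681.8102

Area of P0's cell: 681.8102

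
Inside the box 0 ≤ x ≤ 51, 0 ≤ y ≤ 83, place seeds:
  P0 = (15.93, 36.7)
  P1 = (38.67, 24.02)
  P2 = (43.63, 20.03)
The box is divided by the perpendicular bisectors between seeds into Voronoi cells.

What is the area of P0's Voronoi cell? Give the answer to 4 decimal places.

Area of P0's cell: 2752.8257

1. box [0,51]×[0,83]: [(0, 0) (51, 0) (51, 83) (0, 83)]
2. ⊥bis P0·P1 via (27.3,30.36): [(0, 0) (10.371, 0) (51, 72.863) (51, 83) (0, 83)]  |A|=2752.8257
3. ⊥bis P0·P2 via (29.78,28.365): [(0, 0) (10.371, 0) (51, 72.863) (51, 83) (0, 83)]  |A|=2752.8257
4. canonical 5-gon: [(0, 0) (10.371, 0) (51, 72.863) (51, 83) (0, 83)]
5. shoelace: 2752.8257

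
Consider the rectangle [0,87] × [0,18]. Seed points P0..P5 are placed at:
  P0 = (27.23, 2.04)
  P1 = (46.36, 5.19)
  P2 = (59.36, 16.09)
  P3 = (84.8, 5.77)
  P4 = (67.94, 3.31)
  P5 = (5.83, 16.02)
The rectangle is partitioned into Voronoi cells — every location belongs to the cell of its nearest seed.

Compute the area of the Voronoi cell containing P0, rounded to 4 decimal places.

Area of P0's cell: 349.1620

1. box [0,87]×[0,18]: [(0, 0) (87, 0) (87, 18) (0, 18)]
2. ⊥bis P0·P1 via (36.795,3.615): [(0, 0) (37.3903, 0) (34.4263, 18) (0, 18)]  |A|=646.3492
3. ⊥bis P0·P2 via (43.295,9.065): [(0, 0) (37.3903, 0) (34.4263, 18) (0, 18)]  |A|=646.3492
4. ⊥bis P0·P3 via (56.015,3.905): [(0, 0) (37.3903, 0) (34.4263, 18) (0, 18)]  |A|=646.3492
5. ⊥bis P0·P4 via (47.585,2.675): [(0, 0) (37.3903, 0) (34.4263, 18) (0, 18)]  |A|=646.3492
6. ⊥bis P0·P5 via (16.53,9.03): [(10.631, 0) (37.3903, 0) (34.4263, 18) (22.3898, 18)]  |A|=349.162
7. canonical 4-gon: [(10.631, 0) (37.3903, 0) (34.4263, 18) (22.3898, 18)]
8. shoelace: 349.162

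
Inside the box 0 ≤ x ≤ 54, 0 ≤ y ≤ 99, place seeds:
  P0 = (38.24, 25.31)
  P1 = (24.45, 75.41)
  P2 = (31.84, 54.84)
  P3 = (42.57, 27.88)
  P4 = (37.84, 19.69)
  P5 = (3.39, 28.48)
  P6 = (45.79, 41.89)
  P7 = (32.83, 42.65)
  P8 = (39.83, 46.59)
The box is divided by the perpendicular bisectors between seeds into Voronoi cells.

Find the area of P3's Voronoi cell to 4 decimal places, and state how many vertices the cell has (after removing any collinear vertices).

1. box [0,54]×[0,99]: [(0, 0) (54, 0) (54, 99) (0, 99)]
2. ⊥bis P3·P0 via (40.405,26.595): [(0, 94.6704) (54, 3.6898) (54, 99) (0, 99)]  |A|=2690.2758
3. ⊥bis P3·P1 via (33.51,51.645): [(27.0082, 49.1663) (54, 3.6898) (54, 59.4565)]  |A|=752.6217
4. ⊥bis P3·P2 via (37.205,41.36): [(32.7046, 39.5688) (54, 3.6898) (54, 48.0444)]  |A|=472.2743
5. ⊥bis P3·P4 via (40.205,23.785): [(32.7046, 39.5688) (43.047, 22.1436) (54, 15.8179) (54, 48.0444)]  |A|=405.8549
6. ⊥bis P3·P5 via (22.98,28.18): [(32.7046, 39.5688) (43.047, 22.1436) (54, 15.8179) (54, 48.0444)]  |A|=405.8549
7. ⊥bis P3·P6 via (44.18,34.885): [(34.111, 37.1992) (43.047, 22.1436) (54, 15.8179) (54, 32.628)]  |A|=221.3559
8. ⊥bis P3·P7 via (37.7,35.265): [(38.9475, 36.0876) (35.9457, 34.1081) (43.047, 22.1436) (54, 15.8179) (54, 32.628)]  |A|=214.9007
9. ⊥bis P3·P8 via (41.2,37.235): [(38.9475, 36.0876) (35.9457, 34.1081) (43.047, 22.1436) (54, 15.8179) (54, 32.628)]  |A|=214.9007
10. canonical 5-gon: [(38.9475, 36.0876) (35.9457, 34.1081) (43.047, 22.1436) (54, 15.8179) (54, 32.628)]
11. shoelace: 214.9007

Area of P3's cell: 214.9007 (5 vertices)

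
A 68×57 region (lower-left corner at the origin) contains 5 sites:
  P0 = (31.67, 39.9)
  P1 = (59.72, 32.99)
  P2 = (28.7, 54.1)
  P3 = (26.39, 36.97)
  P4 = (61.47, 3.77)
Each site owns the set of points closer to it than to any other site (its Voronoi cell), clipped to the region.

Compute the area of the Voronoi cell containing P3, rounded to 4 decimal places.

1. box [0,68]×[0,57]: [(0, 0) (68, 0) (68, 57) (0, 57)]
2. ⊥bis P3·P0 via (29.03,38.435): [(0, 0) (50.3585, 0) (18.7278, 57) (0, 57)]  |A|=1968.9608
3. ⊥bis P3·P1 via (43.055,34.98): [(0, 0) (38.878, 0) (40.911, 17.025) (18.7278, 57) (0, 57)]  |A|=1871.233
4. ⊥bis P3·P2 via (27.545,45.535): [(0, 49.2495) (0, 0) (38.878, 0) (40.911, 17.025) (24.8915, 45.8928)]  |A|=1670.7654
5. ⊥bis P3·P4 via (43.93,20.37): [(0, 49.2495) (0, 0) (24.6517, 0) (40.8567, 17.1227) (24.8915, 45.8928)]  |A|=1548.4081
6. canonical 5-gon: [(0, 49.2495) (0, 0) (24.6517, 0) (40.8567, 17.1227) (24.8915, 45.8928)]
7. shoelace: 1548.4081

Area of P3's cell: 1548.4081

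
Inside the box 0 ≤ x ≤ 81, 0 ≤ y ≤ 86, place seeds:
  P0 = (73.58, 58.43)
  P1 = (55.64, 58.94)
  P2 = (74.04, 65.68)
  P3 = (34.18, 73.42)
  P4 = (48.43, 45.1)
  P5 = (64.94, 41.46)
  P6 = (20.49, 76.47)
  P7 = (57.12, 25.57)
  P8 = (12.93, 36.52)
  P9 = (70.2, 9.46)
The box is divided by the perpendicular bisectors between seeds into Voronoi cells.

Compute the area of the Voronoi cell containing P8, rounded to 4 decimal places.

Area of P8's cell: 1738.4817

1. box [0,81]×[0,86]: [(0, 0) (81, 0) (81, 86) (0, 86)]
2. ⊥bis P8·P0 via (43.255,47.475): [(0, 0) (60.4055, 0) (29.3377, 86) (0, 86)]  |A|=3858.9583
3. ⊥bis P8·P1 via (34.285,47.73): [(0, 0) (59.3402, 0) (14.1957, 86) (0, 86)]  |A|=3162.0433
4. ⊥bis P8·P2 via (43.485,51.1): [(0, 0) (59.3402, 0) (14.1957, 86) (0, 86)]  |A|=3162.0433
5. ⊥bis P8·P3 via (23.555,54.97): [(0, 68.5349) (0, 0) (59.3402, 0) (33.4869, 49.2504)]  |A|=2608.7738
6. ⊥bis P8·P4 via (30.68,40.81): [(27.8563, 52.4929) (0, 68.5349) (0, 0) (40.5434, 0)]  |A|=2018.686
7. ⊥bis P8·P5 via (38.935,38.99): [(27.8563, 52.4929) (0, 68.5349) (0, 0) (40.5434, 0)]  |A|=2018.686
8. ⊥bis P8·P6 via (16.71,56.495): [(27.8563, 52.4929) (22.961, 55.3121) (0, 59.6571) (0, 0) (40.5434, 0)]  |A|=1916.7654
9. ⊥bis P8·P7 via (35.025,31.045): [(34.0202, 26.9899) (27.8563, 52.4929) (22.961, 55.3121) (0, 59.6571) (0, 0) (27.3322, 0)]  |A|=1738.4817
10. ⊥bis P8·P9 via (41.565,22.99): [(34.0202, 26.9899) (27.8563, 52.4929) (22.961, 55.3121) (0, 59.6571) (0, 0) (27.3322, 0)]  |A|=1738.4817
11. canonical 6-gon: [(34.0202, 26.9899) (27.8563, 52.4929) (22.961, 55.3121) (0, 59.6571) (0, 0) (27.3322, 0)]
12. shoelace: 1738.4817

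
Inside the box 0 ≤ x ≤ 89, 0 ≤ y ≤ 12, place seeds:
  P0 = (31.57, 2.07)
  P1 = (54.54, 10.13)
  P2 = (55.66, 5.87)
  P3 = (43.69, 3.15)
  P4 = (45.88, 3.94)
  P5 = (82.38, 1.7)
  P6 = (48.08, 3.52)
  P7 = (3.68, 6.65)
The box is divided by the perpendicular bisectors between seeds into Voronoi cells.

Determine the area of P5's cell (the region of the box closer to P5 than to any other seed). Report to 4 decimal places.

Area of P5's cell: 235.6118

1. box [0,89]×[0,12]: [(0, 0) (89, 0) (89, 12) (0, 12)]
2. ⊥bis P5·P0 via (56.975,1.885): [(56.9613, 0) (89, 0) (89, 12) (57.0487, 12)]  |A|=383.9404
3. ⊥bis P5·P1 via (68.46,5.915): [(66.6689, 0) (89, 0) (89, 12) (70.3025, 12)]  |A|=246.1711
4. ⊥bis P5·P2 via (69.02,3.785): [(70.3015, 11.9966) (68.4293, 0) (89, 0) (89, 12) (70.3025, 12)]  |A|=235.6118
5. ⊥bis P5·P3 via (63.035,2.425): [(70.3015, 11.9966) (68.4293, 0) (89, 0) (89, 12) (70.3025, 12)]  |A|=235.6118
6. ⊥bis P5·P4 via (64.13,2.82): [(70.3015, 11.9966) (68.4293, 0) (89, 0) (89, 12) (70.3025, 12)]  |A|=235.6118
7. ⊥bis P5·P6 via (65.23,2.61): [(70.3015, 11.9966) (68.4293, 0) (89, 0) (89, 12) (70.3025, 12)]  |A|=235.6118
8. ⊥bis P5·P7 via (43.03,4.175): [(70.3015, 11.9966) (68.4293, 0) (89, 0) (89, 12) (70.3025, 12)]  |A|=235.6118
9. canonical 5-gon: [(70.3015, 11.9966) (68.4293, 0) (89, 0) (89, 12) (70.3025, 12)]
10. shoelace: 235.6118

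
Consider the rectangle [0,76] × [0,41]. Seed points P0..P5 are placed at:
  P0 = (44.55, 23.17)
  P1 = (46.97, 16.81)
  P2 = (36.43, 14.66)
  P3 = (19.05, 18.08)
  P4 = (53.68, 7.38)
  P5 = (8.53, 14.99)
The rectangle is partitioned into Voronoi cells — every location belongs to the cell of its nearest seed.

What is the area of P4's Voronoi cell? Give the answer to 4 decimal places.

Area of P4's cell: 622.3984

1. box [0,76]×[0,41]: [(0, 0) (76, 0) (76, 41) (0, 41)]
2. ⊥bis P4·P0 via (49.115,15.275): [(22.6974, 0) (76, 0) (76, 30.8203)]  |A|=821.3999
3. ⊥bis P4·P1 via (50.325,12.095): [(33.3271, 0) (76, 0) (76, 30.3643)]  |A|=647.8657
4. ⊥bis P4·P2 via (45.055,11.02): [(43.4416, 7.1971) (40.4042, 0) (76, 0) (76, 30.3643)]  |A|=622.3984
5. ⊥bis P4·P3 via (36.365,12.73): [(43.4416, 7.1971) (40.4042, 0) (76, 0) (76, 30.3643)]  |A|=622.3984
6. ⊥bis P4·P5 via (31.105,11.185): [(43.4416, 7.1971) (40.4042, 0) (76, 0) (76, 30.3643)]  |A|=622.3984
7. canonical 4-gon: [(43.4416, 7.1971) (40.4042, 0) (76, 0) (76, 30.3643)]
8. shoelace: 622.3984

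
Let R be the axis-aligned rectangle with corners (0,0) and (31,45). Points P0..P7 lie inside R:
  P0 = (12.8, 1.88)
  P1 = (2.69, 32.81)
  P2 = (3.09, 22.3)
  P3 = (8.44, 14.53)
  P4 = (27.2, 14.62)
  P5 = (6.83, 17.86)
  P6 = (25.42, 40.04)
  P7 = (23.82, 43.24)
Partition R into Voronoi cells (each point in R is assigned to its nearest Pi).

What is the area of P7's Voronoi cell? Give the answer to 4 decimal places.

1. box [0,31]×[0,45]: [(0, 0) (31, 0) (31, 45) (0, 45)]
2. ⊥bis P7·P0 via (18.31,22.56): [(0, 27.4385) (31, 19.1789) (31, 45) (0, 45)]  |A|=672.4303
3. ⊥bis P7·P1 via (13.255,38.025): [(21.2792, 21.7689) (31, 19.1789) (31, 45) (9.8121, 45)]  |A|=371.6108
4. ⊥bis P7·P2 via (13.455,32.77): [(18.1367, 28.1353) (25.7785, 20.5701) (31, 19.1789) (31, 45) (9.8121, 45)]  |A|=359.1722
5. ⊥bis P7·P3 via (16.13,28.885): [(18.1367, 28.1353) (18.8527, 27.4265) (31, 20.9191) (31, 45) (9.8121, 45)]  |A|=335.52
6. ⊥bis P7·P4 via (25.51,28.93): [(18.1367, 28.1353) (18.2053, 28.0673) (31, 29.5784) (31, 45) (9.8121, 45)]  |A|=278.3377
7. ⊥bis P7·P5 via (15.325,30.55): [(17.7441, 28.9306) (18.9095, 28.1505) (31, 29.5784) (31, 45) (9.8121, 45)]  |A|=278.0006
8. ⊥bis P7·P6 via (24.62,41.64): [(14.0735, 36.3668) (31, 44.83) (31, 45) (9.8121, 45)]  |A|=92.899
9. canonical 4-gon: [(14.0735, 36.3668) (31, 44.83) (31, 45) (9.8121, 45)]
10. shoelace: 92.899

Area of P7's cell: 92.8990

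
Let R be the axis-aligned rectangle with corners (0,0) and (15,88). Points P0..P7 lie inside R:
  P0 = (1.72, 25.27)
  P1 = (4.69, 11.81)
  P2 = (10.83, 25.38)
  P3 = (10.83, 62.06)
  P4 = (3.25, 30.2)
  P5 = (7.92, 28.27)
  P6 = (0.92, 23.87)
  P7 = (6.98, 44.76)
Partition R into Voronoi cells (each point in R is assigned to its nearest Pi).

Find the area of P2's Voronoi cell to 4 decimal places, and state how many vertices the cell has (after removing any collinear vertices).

Area of P2's cell: 93.5901 (5 vertices)

1. box [0,15]×[0,88]: [(0, 0) (15, 0) (15, 88) (0, 88)]
2. ⊥bis P2·P0 via (6.275,25.325): [(6.5808, 0) (15, 0) (15, 88) (5.5182, 88)]  |A|=787.6435
3. ⊥bis P2·P1 via (7.76,18.595): [(6.3486, 19.2336) (15, 15.3191) (15, 88) (5.5182, 88)]  |A|=640.4111
4. ⊥bis P2·P3 via (10.83,43.72): [(6.0529, 43.72) (6.3486, 19.2336) (15, 15.3191) (15, 43.72)]  |A|=232.3955
5. ⊥bis P2·P4 via (7.04,27.79): [(6.26, 26.5634) (6.3486, 19.2336) (15, 15.3191) (15, 40.308)]  |A|=140.7343
6. ⊥bis P2·P5 via (9.375,26.825): [(6.2943, 23.723) (6.3486, 19.2336) (15, 15.3191) (15, 32.4889)]  |A|=94.0509
7. ⊥bis P2·P6 via (5.875,24.625): [(6.2943, 23.723) (6.3186, 21.7137) (6.7223, 19.0645) (15, 15.3191) (15, 32.4889)]  |A|=93.5901
8. ⊥bis P2·P7 via (8.905,35.07): [(6.2943, 23.723) (6.3186, 21.7137) (6.7223, 19.0645) (15, 15.3191) (15, 32.4889)]  |A|=93.5901
9. canonical 5-gon: [(6.2943, 23.723) (6.3186, 21.7137) (6.7223, 19.0645) (15, 15.3191) (15, 32.4889)]
10. shoelace: 93.5901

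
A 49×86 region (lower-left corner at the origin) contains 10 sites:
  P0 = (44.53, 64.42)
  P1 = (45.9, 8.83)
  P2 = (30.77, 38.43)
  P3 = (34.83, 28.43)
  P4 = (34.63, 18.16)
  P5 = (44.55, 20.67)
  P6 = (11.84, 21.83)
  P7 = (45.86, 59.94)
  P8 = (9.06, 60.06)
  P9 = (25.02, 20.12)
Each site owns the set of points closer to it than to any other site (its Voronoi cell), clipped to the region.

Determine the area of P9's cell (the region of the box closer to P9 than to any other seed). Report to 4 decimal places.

Area of P9's cell: 322.0497

1. box [0,49]×[0,86]: [(0, 0) (49, 0) (49, 86) (0, 86)]
2. ⊥bis P9·P0 via (34.775,42.27): [(0, 57.5851) (0, 0) (49, 0) (49, 36.0052)]  |A|=2292.9636
3. ⊥bis P9·P1 via (35.46,14.475): [(47.4667, 36.6805) (0, 57.5851) (0, 0) (27.6332, 0)]  |A|=1873.4886
4. ⊥bis P9·P2 via (27.895,29.275): [(41.2028, 25.0959) (0, 38.035) (0, 0) (27.6332, 0)]  |A|=1130.3151
5. ⊥bis P9·P3 via (29.925,24.275): [(36.5379, 16.4685) (24.8902, 30.2186) (0, 38.035) (0, 0) (27.6332, 0)]  |A|=1047.9987
6. ⊥bis P9·P4 via (29.825,19.14): [(30.6885, 23.3737) (24.8902, 30.2186) (0, 38.035) (0, 0) (25.9213, 0)]  |A|=949.082
7. ⊥bis P9·P5 via (34.785,20.395): [(30.6885, 23.3737) (24.8902, 30.2186) (0, 38.035) (0, 0) (25.9213, 0)]  |A|=949.082
8. ⊥bis P9·P6 via (18.43,20.975): [(30.6885, 23.3737) (24.8902, 30.2186) (19.8352, 31.8061) (15.7087, 0) (25.9213, 0)]  |A|=322.0497
9. ⊥bis P9·P7 via (35.44,40.03): [(30.6885, 23.3737) (24.8902, 30.2186) (19.8352, 31.8061) (15.7087, 0) (25.9213, 0)]  |A|=322.0497
10. ⊥bis P9·P8 via (17.04,40.09): [(30.6885, 23.3737) (24.8902, 30.2186) (19.8352, 31.8061) (15.7087, 0) (25.9213, 0)]  |A|=322.0497
11. canonical 5-gon: [(30.6885, 23.3737) (24.8902, 30.2186) (19.8352, 31.8061) (15.7087, 0) (25.9213, 0)]
12. shoelace: 322.0497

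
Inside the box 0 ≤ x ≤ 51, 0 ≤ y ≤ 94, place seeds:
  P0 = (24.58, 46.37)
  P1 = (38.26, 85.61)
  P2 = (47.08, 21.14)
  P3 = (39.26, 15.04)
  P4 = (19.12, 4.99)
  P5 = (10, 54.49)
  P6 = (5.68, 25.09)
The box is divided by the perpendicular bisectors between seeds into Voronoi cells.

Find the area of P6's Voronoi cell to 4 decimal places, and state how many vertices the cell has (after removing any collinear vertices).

Area of P6's cell: 523.8391 (5 vertices)

1. box [0,51]×[0,94]: [(0, 0) (51, 0) (51, 94) (0, 94)]
2. ⊥bis P6·P0 via (15.13,35.73): [(0, 49.1678) (0, 0) (51, 0) (51, 3.8718)]  |A|=1352.5099
3. ⊥bis P6·P1 via (21.97,55.35): [(0, 49.1678) (0, 0) (51, 0) (51, 3.8718)]  |A|=1352.5099
4. ⊥bis P6·P2 via (26.38,23.115): [(26.6107, 25.5333) (0, 49.1678) (0, 0) (24.1746, 0)]  |A|=962.8244
5. ⊥bis P6·P3 via (22.47,20.065): [(24.6324, 27.2903) (0, 49.1678) (0, 0) (16.4648, 0)]  |A|=830.2272
6. ⊥bis P6·P4 via (12.4,15.04): [(23.1092, 22.2008) (24.6324, 27.2903) (0, 49.1678) (0, 6.7487)]  |A|=569.483
7. ⊥bis P6·P5 via (7.84,39.79): [(23.1092, 22.2008) (24.6324, 27.2903) (11.0977, 39.3113) (0, 40.942) (0, 6.7487)]  |A|=523.8391
8. canonical 5-gon: [(23.1092, 22.2008) (24.6324, 27.2903) (11.0977, 39.3113) (0, 40.942) (0, 6.7487)]
9. shoelace: 523.8391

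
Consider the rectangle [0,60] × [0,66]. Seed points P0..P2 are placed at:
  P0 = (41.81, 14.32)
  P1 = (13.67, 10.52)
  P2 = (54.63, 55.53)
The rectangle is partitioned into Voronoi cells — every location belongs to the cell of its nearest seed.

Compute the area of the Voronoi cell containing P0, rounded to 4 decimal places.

Area of P0's cell: 1218.6893

1. box [0,60]×[0,66]: [(0, 0) (60, 0) (60, 66) (0, 66)]
2. ⊥bis P0·P1 via (27.74,12.42): [(29.4172, 0) (60, 0) (60, 66) (20.5046, 66)]  |A|=2312.5809
3. ⊥bis P0·P2 via (48.22,34.925): [(23.6696, 42.5624) (29.4172, 0) (60, 0) (60, 31.2604)]  |A|=1218.6893
4. canonical 4-gon: [(23.6696, 42.5624) (29.4172, 0) (60, 0) (60, 31.2604)]
5. shoelace: 1218.6893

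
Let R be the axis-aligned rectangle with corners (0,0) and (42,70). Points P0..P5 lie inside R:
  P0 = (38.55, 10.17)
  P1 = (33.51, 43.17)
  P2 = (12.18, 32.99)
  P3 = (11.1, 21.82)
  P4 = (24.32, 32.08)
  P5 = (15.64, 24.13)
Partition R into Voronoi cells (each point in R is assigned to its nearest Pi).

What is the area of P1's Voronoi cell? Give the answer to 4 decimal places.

1. box [0,42]×[0,70]: [(0, 0) (42, 0) (42, 70) (0, 70)]
2. ⊥bis P1·P0 via (36.03,26.67): [(0, 21.1672) (42, 27.5818) (42, 70) (0, 70)]  |A|=1916.2706
3. ⊥bis P1·P2 via (22.845,38.08): [(28.8164, 25.5683) (42, 27.5818) (42, 70) (7.6108, 70)]  |A|=1043.5988
4. ⊥bis P1·P3 via (22.305,32.495): [(28.7283, 25.7528) (28.8929, 25.58) (42, 27.5818) (42, 70) (7.6108, 70)]  |A|=1043.5912
5. ⊥bis P1·P4 via (28.915,37.625): [(19.233, 45.6483) (41.1849, 27.4573) (42, 27.5818) (42, 70) (7.6108, 70)]  |A|=910.3678
6. ⊥bis P1·P5 via (24.575,33.65): [(19.233, 45.6483) (41.1849, 27.4573) (42, 27.5818) (42, 70) (7.6108, 70)]  |A|=910.3678
7. canonical 5-gon: [(19.233, 45.6483) (41.1849, 27.4573) (42, 27.5818) (42, 70) (7.6108, 70)]
8. shoelace: 910.3678

Area of P1's cell: 910.3678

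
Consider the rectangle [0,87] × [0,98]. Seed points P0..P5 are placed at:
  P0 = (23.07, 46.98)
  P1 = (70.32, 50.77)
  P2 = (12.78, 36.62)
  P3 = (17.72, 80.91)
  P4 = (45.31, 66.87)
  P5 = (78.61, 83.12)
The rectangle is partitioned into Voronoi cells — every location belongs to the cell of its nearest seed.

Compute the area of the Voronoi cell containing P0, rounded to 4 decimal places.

1. box [0,87]×[0,98]: [(0, 0) (87, 0) (87, 98) (0, 98)]
2. ⊥bis P0·P1 via (46.695,48.875): [(0, 0) (50.6153, 0) (42.7546, 98) (0, 98)]  |A|=4575.1274
3. ⊥bis P0·P2 via (17.925,41.8): [(0, 59.6039) (49.8021, 10.1382) (42.7546, 98) (0, 98)]  |A|=2834.3515
4. ⊥bis P0·P3 via (20.395,63.945): [(0, 60.7292) (0, 59.6039) (49.8021, 10.1382) (45.1728, 67.8519)]  |A|=1348.0521
5. ⊥bis P0·P4 via (34.19,56.925): [(26.9828, 64.9837) (0, 60.7292) (0, 59.6039) (49.8021, 10.1382) (47.2177, 42.358)]  |A|=1113.2522
6. ⊥bis P0·P5 via (50.84,65.05): [(26.9828, 64.9837) (0, 60.7292) (0, 59.6039) (49.8021, 10.1382) (47.2177, 42.358)]  |A|=1113.2522
7. canonical 5-gon: [(26.9828, 64.9837) (0, 60.7292) (0, 59.6039) (49.8021, 10.1382) (47.2177, 42.358)]
8. shoelace: 1113.2522

Area of P0's cell: 1113.2522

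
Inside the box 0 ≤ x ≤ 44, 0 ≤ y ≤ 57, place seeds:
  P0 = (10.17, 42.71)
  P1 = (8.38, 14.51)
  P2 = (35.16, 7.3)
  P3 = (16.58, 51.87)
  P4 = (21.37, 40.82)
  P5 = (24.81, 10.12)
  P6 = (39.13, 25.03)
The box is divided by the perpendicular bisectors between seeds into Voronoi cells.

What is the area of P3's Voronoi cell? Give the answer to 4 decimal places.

Area of P3's cell: 259.6754

1. box [0,44]×[0,57]: [(0, 0) (44, 0) (44, 57) (0, 57)]
2. ⊥bis P3·P0 via (13.375,47.29): [(0, 56.6496) (44, 25.8592) (44, 57) (0, 57)]  |A|=692.8071
3. ⊥bis P3·P1 via (12.48,33.19): [(0, 56.6496) (43.1409, 26.4604) (44, 26.2718) (44, 57) (0, 57)]  |A|=692.6299
4. ⊥bis P3·P2 via (25.87,29.585): [(0, 56.6496) (33.8951, 32.9304) (44, 37.1429) (44, 57) (0, 57)]  |A|=635.7966
5. ⊥bis P3·P4 via (18.975,46.345): [(0, 56.6496) (16.3509, 45.2075) (43.5549, 57) (0, 57)]  |A|=259.6754
6. ⊥bis P3·P5 via (20.695,30.995): [(0, 56.6496) (16.3509, 45.2075) (43.5549, 57) (0, 57)]  |A|=259.6754
7. ⊥bis P3·P6 via (27.855,38.45): [(0, 56.6496) (16.3509, 45.2075) (43.5549, 57) (0, 57)]  |A|=259.6754
8. canonical 4-gon: [(0, 56.6496) (16.3509, 45.2075) (43.5549, 57) (0, 57)]
9. shoelace: 259.6754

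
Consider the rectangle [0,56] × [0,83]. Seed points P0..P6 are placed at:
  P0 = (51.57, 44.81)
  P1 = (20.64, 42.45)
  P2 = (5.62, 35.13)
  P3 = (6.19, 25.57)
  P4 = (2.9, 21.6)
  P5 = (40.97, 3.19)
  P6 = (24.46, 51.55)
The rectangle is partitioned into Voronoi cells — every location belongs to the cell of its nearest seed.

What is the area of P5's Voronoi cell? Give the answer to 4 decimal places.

Area of P5's cell: 805.2106

1. box [0,56]×[0,83]: [(0, 0) (56, 0) (56, 83) (0, 83)]
2. ⊥bis P5·P0 via (46.27,24): [(0, 35.7843) (0, 0) (56, 0) (56, 21.5219)]  |A|=1604.5736
3. ⊥bis P5·P1 via (30.805,22.82): [(37.431, 26.2512) (0, 6.8683) (0, 0) (56, 0) (56, 21.5219)]  |A|=1063.3951
4. ⊥bis P5·P2 via (23.295,19.16): [(37.431, 26.2512) (22.9063, 18.7298) (5.9832, 0) (56, 0) (56, 21.5219)]  |A|=928.6993
5. ⊥bis P5·P3 via (23.58,14.38): [(37.431, 26.2512) (28.1144, 21.4267) (14.3269, 0) (56, 0) (56, 21.5219)]  |A|=813.3581
6. ⊥bis P5·P4 via (21.935,12.395): [(37.431, 26.2512) (28.1144, 21.4267) (20.8229, 10.0953) (15.941, 0) (56, 0) (56, 21.5219)]  |A|=805.2106
7. ⊥bis P5·P6 via (32.715,27.37): [(37.431, 26.2512) (28.1144, 21.4267) (20.8229, 10.0953) (15.941, 0) (56, 0) (56, 21.5219)]  |A|=805.2106
8. canonical 6-gon: [(37.431, 26.2512) (28.1144, 21.4267) (20.8229, 10.0953) (15.941, 0) (56, 0) (56, 21.5219)]
9. shoelace: 805.2106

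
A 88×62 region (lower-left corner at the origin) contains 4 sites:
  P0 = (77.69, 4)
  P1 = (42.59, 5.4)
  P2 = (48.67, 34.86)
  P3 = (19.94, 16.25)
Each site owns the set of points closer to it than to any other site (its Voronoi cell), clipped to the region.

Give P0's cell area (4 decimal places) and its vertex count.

Area of P0's cell: 824.1460 (4 vertices)

1. box [0,88]×[0,62]: [(0, 0) (88, 0) (88, 62) (0, 62)]
2. ⊥bis P0·P1 via (60.14,4.7): [(59.9525, 0) (88, 0) (88, 62) (62.4255, 62)]  |A|=1662.2818
3. ⊥bis P0·P2 via (63.18,19.43): [(60.6319, 17.0339) (59.9525, 0) (88, 0) (88, 42.7701)]  |A|=824.146
4. ⊥bis P0·P3 via (48.815,10.125): [(60.6319, 17.0339) (59.9525, 0) (88, 0) (88, 42.7701)]  |A|=824.146
5. canonical 4-gon: [(60.6319, 17.0339) (59.9525, 0) (88, 0) (88, 42.7701)]
6. shoelace: 824.146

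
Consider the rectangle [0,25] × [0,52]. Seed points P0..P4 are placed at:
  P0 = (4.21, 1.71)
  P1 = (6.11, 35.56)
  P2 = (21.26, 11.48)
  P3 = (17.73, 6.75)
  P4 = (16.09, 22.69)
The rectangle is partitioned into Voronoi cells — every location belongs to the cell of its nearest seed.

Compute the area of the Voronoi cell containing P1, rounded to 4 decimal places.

1. box [0,25]×[0,52]: [(0, 0) (25, 0) (25, 52) (0, 52)]
2. ⊥bis P1·P0 via (5.16,18.635): [(0, 18.9246) (25, 17.5214) (25, 52) (0, 52)]  |A|=844.4249
3. ⊥bis P1·P2 via (13.685,23.52): [(0, 18.9246) (5.8583, 18.5958) (25, 30.6389) (25, 52) (0, 52)]  |A|=718.8793
4. ⊥bis P1·P3 via (11.92,21.155): [(0, 18.9246) (5.6095, 18.6098) (6.3645, 18.9143) (25, 30.6389) (25, 52) (0, 52)]  |A|=718.8362
5. ⊥bis P1·P4 via (11.1,29.125): [(0, 20.5175) (25, 39.9037) (25, 52) (0, 52)]  |A|=544.7344
6. canonical 4-gon: [(0, 20.5175) (25, 39.9037) (25, 52) (0, 52)]
7. shoelace: 544.7344

Area of P1's cell: 544.7344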